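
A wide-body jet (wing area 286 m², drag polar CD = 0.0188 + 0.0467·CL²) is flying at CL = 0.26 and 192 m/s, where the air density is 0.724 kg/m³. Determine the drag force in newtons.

D = 83800 N

CD = 0.0188 + 0.0467 × 0.26² = 0.02196
D = ½ρv²S·CD = ½ × 0.724 × 192² × 286 × 0.02196 = 83800 N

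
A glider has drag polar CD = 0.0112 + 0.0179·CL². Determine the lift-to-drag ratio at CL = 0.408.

CD = 0.0112 + 0.0179 × 0.408² = 0.01418
L/D = CL/CD = 0.408 / 0.01418 = 28.8

L/D = 28.8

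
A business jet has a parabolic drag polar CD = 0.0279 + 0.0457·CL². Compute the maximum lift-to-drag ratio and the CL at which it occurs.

For CD = CD0 + K·CL², (L/D)max occurs at CL* = √(CD0/K) and equals 1/(2√(K·CD0)).
(L/D)max = 1/(2√(0.0457 × 0.0279)) = 1/(2 × 0.03571) = 14
CL* = √(0.0279/0.0457) = 0.781

(L/D)max = 14, at CL = 0.781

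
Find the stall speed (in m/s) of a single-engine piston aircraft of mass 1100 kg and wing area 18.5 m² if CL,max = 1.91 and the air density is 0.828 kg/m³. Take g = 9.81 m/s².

Stall occurs when L = W at CL,max. W = mg = 1100 × 9.81 = 10790 N.
From L = ½ρV²S·CL,max = W: V_stall = √(2W/(ρSCL,max)) = √(2·10790/(0.828·18.5·1.91))
V_stall = √737.7 = 27.2 m/s

V_stall = 27.2 m/s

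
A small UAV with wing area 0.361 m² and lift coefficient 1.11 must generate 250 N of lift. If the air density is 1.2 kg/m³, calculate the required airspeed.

v = 32.2 m/s

L = ½ρv²S·CL ⇒ v = √(2L/(ρ·S·CL))
v = √(2 × 250 / (1.2 × 0.361 × 1.11)) = √1040 = 32.2 m/s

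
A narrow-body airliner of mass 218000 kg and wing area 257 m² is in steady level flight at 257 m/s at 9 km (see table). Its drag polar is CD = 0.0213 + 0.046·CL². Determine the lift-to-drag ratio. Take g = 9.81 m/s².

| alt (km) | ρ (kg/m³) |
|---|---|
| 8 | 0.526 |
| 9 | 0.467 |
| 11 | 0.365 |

At 9 km, from the table: ρ = 0.467 kg/m³.
In steady level flight, lift balances weight: W = mg = 218000 × 9.81 = 2.1386×10^6 N.
q = ½ρv² = ½ × 0.467 × 257² = 15420 Pa.
CL = W/(q·S) = 2.1386×10^6 / (15420 × 257) = 0.5396.
CD = 0.0213 + 0.046 × 0.5396² = 0.03469.
L/D = CL/CD = 0.5396 / 0.03469 = 15.6

L/D = 15.6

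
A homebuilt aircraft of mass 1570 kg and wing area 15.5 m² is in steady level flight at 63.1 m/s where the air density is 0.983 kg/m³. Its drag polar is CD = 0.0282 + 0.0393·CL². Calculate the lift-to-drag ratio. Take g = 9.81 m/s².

In steady level flight, lift balances weight: W = mg = 1570 × 9.81 = 15402 N.
q = ½ρv² = ½ × 0.983 × 63.1² = 1957 Pa.
CL = W/(q·S) = 15402 / (1957 × 15.5) = 0.5078.
CD = 0.0282 + 0.0393 × 0.5078² = 0.03833.
L/D = CL/CD = 0.5078 / 0.03833 = 13.2

L/D = 13.2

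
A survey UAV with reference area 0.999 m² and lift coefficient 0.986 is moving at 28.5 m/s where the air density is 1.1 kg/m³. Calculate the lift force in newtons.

L = ½ρv²S·CL = ½ × 1.1 × 28.5² × 0.999 × 0.986 = 440 N

L = 440 N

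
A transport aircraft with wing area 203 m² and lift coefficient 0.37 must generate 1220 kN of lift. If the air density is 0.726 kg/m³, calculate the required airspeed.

L = ½ρv²S·CL ⇒ v = √(2L/(ρ·S·CL))
v = √(2 × 1.22×10^6 / (0.726 × 203 × 0.37)) = √44750 = 212 m/s

v = 212 m/s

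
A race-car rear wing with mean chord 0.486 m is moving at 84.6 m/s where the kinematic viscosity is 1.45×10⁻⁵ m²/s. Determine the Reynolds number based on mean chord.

Re = 2.84×10^6

Re = v·c/ν = 84.6 × 0.486 / (1.45×10⁻⁵) = 2.84×10^6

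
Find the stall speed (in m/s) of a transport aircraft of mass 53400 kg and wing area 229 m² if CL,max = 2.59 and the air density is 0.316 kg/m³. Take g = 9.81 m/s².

V_stall = 74.8 m/s

At stall, lift equals weight: L = W = m·g = 53400 × 9.81 = 5.239×10^5 N.
From L = ½ρV²S·CL,max = W: V_stall = √(2W/(ρSCL,max)) = √(2·5.239×10^5/(0.316·229·2.59))
V_stall = √5590 = 74.8 m/s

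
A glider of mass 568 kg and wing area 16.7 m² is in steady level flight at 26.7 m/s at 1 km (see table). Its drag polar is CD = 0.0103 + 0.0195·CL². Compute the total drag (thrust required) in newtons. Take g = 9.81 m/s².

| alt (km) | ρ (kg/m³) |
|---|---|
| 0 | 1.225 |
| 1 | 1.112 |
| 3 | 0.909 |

D = 160 N

At 1 km, from the table: ρ = 1.112 kg/m³.
Level flight ⇒ L = W = m·g = 568 × 9.81 = 5572.1 N.
q = ½ρv² = ½ × 1.112 × 26.7² = 396.4 Pa.
CL = 2W/(ρv²S) = 2×5572.1/(1.112×26.7²×16.7) = 0.8418.
CD = 0.0103 + 0.0195 × 0.8418² = 0.02412.
D = q·S·CD = 396.4 × 16.7 × 0.02412 = 159.6 N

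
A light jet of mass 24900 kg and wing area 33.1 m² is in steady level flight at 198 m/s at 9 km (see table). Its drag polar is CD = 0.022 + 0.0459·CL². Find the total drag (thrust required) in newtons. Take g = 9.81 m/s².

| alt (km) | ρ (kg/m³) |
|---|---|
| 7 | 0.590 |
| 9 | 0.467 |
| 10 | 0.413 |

At 9 km, from the table: ρ = 0.467 kg/m³.
Level flight ⇒ L = W = m·g = 24900 × 9.81 = 2.4427×10^5 N.
q = ½ρv² = ½ × 0.467 × 198² = 9154 Pa.
CL = W/(q·S) = 2.4427×10^5 / (9154 × 33.1) = 0.8062.
CD = 0.022 + 0.0459 × 0.8062² = 0.05183.
D = q·S·CD = 9154 × 33.1 × 0.05183 = 15700 N

D = 15700 N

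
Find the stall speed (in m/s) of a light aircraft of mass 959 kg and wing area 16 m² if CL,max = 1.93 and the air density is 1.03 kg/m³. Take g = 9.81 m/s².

Stall occurs when L = W at CL,max. W = mg = 959 × 9.81 = 9408 N.
V_stall = √(2W/(ρ·S·CL,max)) = √(2 × 9408 / (1.03 × 16 × 1.93))
V_stall = √591.6 = 24.3 m/s

V_stall = 24.3 m/s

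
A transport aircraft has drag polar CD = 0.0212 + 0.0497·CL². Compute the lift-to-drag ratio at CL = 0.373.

CD = 0.0212 + 0.0497 × 0.373² = 0.02811
L/D = CL/CD = 0.373 / 0.02811 = 13.3

L/D = 13.3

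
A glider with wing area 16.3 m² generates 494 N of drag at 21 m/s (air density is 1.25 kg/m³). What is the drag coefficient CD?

From D = ½ρv²S·CD, rearranging gives CD = 2D/(ρv²S).
CD = 2 × 494 / (1.25 × 21² × 16.3) = 0.11

CD = 0.11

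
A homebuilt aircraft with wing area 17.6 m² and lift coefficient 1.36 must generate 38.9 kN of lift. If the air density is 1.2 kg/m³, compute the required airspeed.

L = ½ρv²S·CL ⇒ v = √(2L/(ρ·S·CL))
v = √(2 × 38900 / (1.2 × 17.6 × 1.36)) = √2709 = 52 m/s

v = 52 m/s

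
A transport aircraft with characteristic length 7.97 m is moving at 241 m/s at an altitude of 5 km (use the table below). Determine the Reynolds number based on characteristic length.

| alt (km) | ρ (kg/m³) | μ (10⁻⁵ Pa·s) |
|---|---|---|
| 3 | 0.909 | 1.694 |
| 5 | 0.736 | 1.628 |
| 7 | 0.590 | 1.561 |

At 5 km, from the table: ρ = 0.736 kg/m³, μ = 1.628×10⁻⁵ Pa·s.
Re = ρ·v·c/μ = 0.736 × 241 × 7.97 / (1.628×10⁻⁵) = 8.68×10^7

Re = 8.68×10^7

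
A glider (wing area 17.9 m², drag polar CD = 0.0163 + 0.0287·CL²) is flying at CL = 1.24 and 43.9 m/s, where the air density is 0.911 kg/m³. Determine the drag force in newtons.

D = 950 N

CD = 0.0163 + 0.0287 × 1.24² = 0.06043
D = ½ρv²S·CD = ½ × 0.911 × 43.9² × 17.9 × 0.06043 = 950 N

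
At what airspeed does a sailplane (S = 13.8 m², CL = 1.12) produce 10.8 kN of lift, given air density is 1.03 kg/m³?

L = ½ρv²S·CL ⇒ v = √(2L/(ρ·S·CL))
v = √(2 × 10800 / (1.03 × 13.8 × 1.12)) = √1357 = 36.8 m/s

v = 36.8 m/s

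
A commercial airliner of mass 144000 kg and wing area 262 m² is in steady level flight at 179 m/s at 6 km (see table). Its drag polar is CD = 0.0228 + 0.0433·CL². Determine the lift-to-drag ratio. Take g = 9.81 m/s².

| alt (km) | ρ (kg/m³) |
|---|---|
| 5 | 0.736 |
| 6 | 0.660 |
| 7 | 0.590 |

At 6 km, from the table: ρ = 0.660 kg/m³.
Weight W = mg = 144000 × 9.81 = 1.4126×10^6 N; in level flight L = W.
Dynamic pressure q = 0.5 × 0.66 × 179² = 10570 Pa.
Required CL = L/(qS) = 1.4126×10^6/(10570·262) = 0.5099.
CD = 0.0228 + 0.0433 × 0.5099² = 0.03406.
L/D = CL/CD = 0.5099 / 0.03406 = 15

L/D = 15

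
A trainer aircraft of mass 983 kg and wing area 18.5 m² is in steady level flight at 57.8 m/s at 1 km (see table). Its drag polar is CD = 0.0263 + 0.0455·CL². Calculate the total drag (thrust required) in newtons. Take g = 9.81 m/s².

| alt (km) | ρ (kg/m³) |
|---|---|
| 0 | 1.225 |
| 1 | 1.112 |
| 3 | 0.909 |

D = 1030 N

At 1 km, from the table: ρ = 1.112 kg/m³.
In steady level flight, lift balances weight: W = mg = 983 × 9.81 = 9643.2 N.
Dynamic pressure q = 0.5 × 1.112 × 57.8² = 1858 Pa.
CL = W/(q·S) = 9643.2 / (1858 × 18.5) = 0.2806.
CD = 0.0263 + 0.0455 × 0.2806² = 0.02988.
D = q·S·CD = 1858 × 18.5 × 0.02988 = 1027 N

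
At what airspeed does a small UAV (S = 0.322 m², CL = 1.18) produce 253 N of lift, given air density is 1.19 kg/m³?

v = 33.5 m/s

L = ½ρv²S·CL ⇒ v = √(2L/(ρ·S·CL))
v = √(2 × 253 / (1.19 × 0.322 × 1.18)) = √1119 = 33.5 m/s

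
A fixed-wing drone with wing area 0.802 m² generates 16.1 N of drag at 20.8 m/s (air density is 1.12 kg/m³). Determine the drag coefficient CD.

CD = 0.0829

From D = ½ρv²S·CD, rearranging gives CD = 2D/(ρv²S).
CD = 2 × 16.1 / (1.12 × 20.8² × 0.802) = 0.0829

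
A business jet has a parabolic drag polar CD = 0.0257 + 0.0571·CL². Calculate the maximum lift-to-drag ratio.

(L/D)max = 13.1

For CD = CD0 + K·CL², (L/D)max occurs at CL* = √(CD0/K) and equals 1/(2√(K·CD0)).
(L/D)max = 1/(2√(0.0571 × 0.0257)) = 1/(2 × 0.03831) = 13.1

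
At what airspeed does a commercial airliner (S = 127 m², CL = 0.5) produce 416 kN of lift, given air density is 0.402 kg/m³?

v = 181 m/s

L = ½ρv²S·CL ⇒ v = √(2L/(ρ·S·CL))
v = √(2 × 4.16×10^5 / (0.402 × 127 × 0.5)) = √32590 = 181 m/s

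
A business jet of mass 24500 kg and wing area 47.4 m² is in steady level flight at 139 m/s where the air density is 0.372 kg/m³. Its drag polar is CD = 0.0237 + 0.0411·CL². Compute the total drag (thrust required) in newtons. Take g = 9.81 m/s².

D = 18000 N

Weight W = mg = 24500 × 9.81 = 2.4034×10^5 N; in level flight L = W.
Dynamic pressure q = 0.5 × 0.372 × 139² = 3594 Pa.
Required CL = L/(qS) = 2.4034×10^5/(3594·47.4) = 1.411.
CD = 0.0237 + 0.0411 × 1.411² = 0.1055.
D = q·S·CD = 3594 × 47.4 × 0.1055 = 17970 N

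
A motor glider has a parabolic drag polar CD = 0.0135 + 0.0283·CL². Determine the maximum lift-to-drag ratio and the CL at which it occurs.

(L/D)max = 25.6, at CL = 0.691

For CD = CD0 + K·CL², (L/D)max occurs at CL* = √(CD0/K) and equals 1/(2√(K·CD0)).
(L/D)max = 1/(2√(0.0283 × 0.0135)) = 1/(2 × 0.01955) = 25.6
CL* = √(0.0135/0.0283) = 0.691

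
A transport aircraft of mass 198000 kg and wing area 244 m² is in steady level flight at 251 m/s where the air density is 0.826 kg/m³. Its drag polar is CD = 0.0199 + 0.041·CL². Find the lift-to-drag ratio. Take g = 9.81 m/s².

Level flight ⇒ L = W = m·g = 198000 × 9.81 = 1.9424×10^6 N.
Dynamic pressure q = 0.5 × 0.826 × 251² = 26020 Pa.
CL = 2W/(ρv²S) = 2×1.9424×10^6/(0.826×251²×244) = 0.3059.
CD = 0.0199 + 0.041 × 0.3059² = 0.02374.
L/D = CL/CD = 0.3059 / 0.02374 = 12.9

L/D = 12.9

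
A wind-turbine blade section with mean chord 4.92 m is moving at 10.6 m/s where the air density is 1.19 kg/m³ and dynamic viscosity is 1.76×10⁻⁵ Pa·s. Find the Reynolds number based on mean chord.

Re = 3.53×10^6

Re = ρ·v·c/μ = 1.19 × 10.6 × 4.92 / (1.76×10⁻⁵) = 3.53×10^6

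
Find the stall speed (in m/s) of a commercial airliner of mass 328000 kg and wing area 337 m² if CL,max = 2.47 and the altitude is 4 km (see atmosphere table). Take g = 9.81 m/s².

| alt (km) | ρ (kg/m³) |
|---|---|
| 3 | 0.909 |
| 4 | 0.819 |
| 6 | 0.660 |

At 4 km, from the table: ρ = 0.819 kg/m³.
Weight W = mg = 328000 × 9.81 = 3.218×10^6 N.
V_stall = √(2W/(ρ·S·CL,max)) = √(2 × 3.218×10^6 / (0.819 × 337 × 2.47))
V_stall = √9440 = 97.2 m/s

V_stall = 97.2 m/s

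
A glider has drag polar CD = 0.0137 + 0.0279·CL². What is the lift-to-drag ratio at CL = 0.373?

CD = 0.0137 + 0.0279 × 0.373² = 0.01758
L/D = CL/CD = 0.373 / 0.01758 = 21.2

L/D = 21.2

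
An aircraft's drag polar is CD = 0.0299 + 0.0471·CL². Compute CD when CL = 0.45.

CD = 0.0394

CD = 0.0299 + 0.0471 × 0.45² = 0.0299 + 0.009538 = 0.0394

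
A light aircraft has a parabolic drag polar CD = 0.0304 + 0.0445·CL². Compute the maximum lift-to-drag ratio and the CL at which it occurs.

(L/D)max = 13.6, at CL = 0.827

For CD = CD0 + K·CL², (L/D)max occurs at CL* = √(CD0/K) and equals 1/(2√(K·CD0)).
(L/D)max = 1/(2√(0.0445 × 0.0304)) = 1/(2 × 0.03678) = 13.6
CL* = √(0.0304/0.0445) = 0.827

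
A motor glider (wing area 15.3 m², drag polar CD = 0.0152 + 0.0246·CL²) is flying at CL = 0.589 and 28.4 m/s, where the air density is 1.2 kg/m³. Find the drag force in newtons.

D = 176 N

CD = 0.0152 + 0.0246 × 0.589² = 0.02373
D = ½ρv²S·CD = ½ × 1.2 × 28.4² × 15.3 × 0.02373 = 176 N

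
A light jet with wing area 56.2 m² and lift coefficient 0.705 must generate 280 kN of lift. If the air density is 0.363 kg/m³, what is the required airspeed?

v = 197 m/s

L = ½ρv²S·CL ⇒ v = √(2L/(ρ·S·CL))
v = √(2 × 2.8×10^5 / (0.363 × 56.2 × 0.705)) = √38940 = 197 m/s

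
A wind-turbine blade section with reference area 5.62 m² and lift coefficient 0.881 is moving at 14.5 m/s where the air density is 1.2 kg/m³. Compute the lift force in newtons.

Dynamic pressure q = ½ρv² = ½ × 1.2 × 14.5² = 126.1 Pa.
L = q·S·CL = 126.1 × 5.62 × 0.881 = 625 N

L = 625 N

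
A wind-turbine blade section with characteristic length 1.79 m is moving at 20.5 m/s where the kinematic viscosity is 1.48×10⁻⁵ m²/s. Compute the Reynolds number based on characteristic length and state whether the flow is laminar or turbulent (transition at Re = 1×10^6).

Re = 2.48×10^6 (turbulent)

Re = v·c/ν = 20.5 × 1.79 / (1.48×10⁻⁵) = 2.48×10^6
Since 2.48×10^6 > 1×10^6, the flow is turbulent.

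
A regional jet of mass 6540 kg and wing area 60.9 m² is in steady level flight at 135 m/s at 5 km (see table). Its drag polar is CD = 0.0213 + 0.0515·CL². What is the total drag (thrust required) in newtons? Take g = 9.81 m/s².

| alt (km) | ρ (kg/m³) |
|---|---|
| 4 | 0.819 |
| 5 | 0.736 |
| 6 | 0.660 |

At 5 km, from the table: ρ = 0.736 kg/m³.
Level flight ⇒ L = W = m·g = 6540 × 9.81 = 64157 N.
q = ½ρv² = ½ × 0.736 × 135² = 6707 Pa.
CL = 2W/(ρv²S) = 2×64157/(0.736×135²×60.9) = 0.1571.
CD = 0.0213 + 0.0515 × 0.1571² = 0.02257.
D = q·S·CD = 6707 × 60.9 × 0.02257 = 9219 N

D = 9220 N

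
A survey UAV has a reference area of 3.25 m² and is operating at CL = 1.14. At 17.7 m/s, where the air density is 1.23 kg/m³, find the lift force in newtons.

L = ½ρv²S·CL = ½ × 1.23 × 17.7² × 3.25 × 1.14 = 714 N

L = 714 N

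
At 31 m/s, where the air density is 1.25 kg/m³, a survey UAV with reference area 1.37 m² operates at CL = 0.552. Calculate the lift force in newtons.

L = 454 N

Dynamic pressure q = ½ρv² = ½ × 1.25 × 31² = 600.6 Pa.
L = q·S·CL = 600.6 × 1.37 × 0.552 = 454 N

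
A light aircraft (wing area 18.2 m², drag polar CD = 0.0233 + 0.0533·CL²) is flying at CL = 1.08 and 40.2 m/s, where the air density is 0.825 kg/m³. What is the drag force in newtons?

CD = 0.0233 + 0.0533 × 1.08² = 0.08547
D = ½ρv²S·CD = ½ × 0.825 × 40.2² × 18.2 × 0.08547 = 1040 N

D = 1040 N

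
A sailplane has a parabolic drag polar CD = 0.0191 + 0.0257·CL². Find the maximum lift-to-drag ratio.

For CD = CD0 + K·CL², (L/D)max occurs at CL* = √(CD0/K) and equals 1/(2√(K·CD0)).
(L/D)max = 1/(2√(0.0257 × 0.0191)) = 1/(2 × 0.02216) = 22.6

(L/D)max = 22.6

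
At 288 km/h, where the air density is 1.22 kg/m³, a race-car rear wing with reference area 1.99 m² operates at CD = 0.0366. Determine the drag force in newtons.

D = 284 N

Convert speed: v = 288 km/h ÷ 3.6 = 80 m/s.
Dynamic pressure q = ½ρv² = ½ × 1.22 × 80² = 3904 Pa.
D = q·S·CD = 3904 × 1.99 × 0.0366 = 284 N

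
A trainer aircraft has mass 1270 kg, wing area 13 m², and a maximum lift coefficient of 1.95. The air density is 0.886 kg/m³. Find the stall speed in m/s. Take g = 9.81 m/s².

V_stall = 33.3 m/s

Stall occurs when L = W at CL,max. W = mg = 1270 × 9.81 = 12460 N.
V_stall = √(2W/(ρ·S·CL,max)) = √(2 × 12460 / (0.886 × 13 × 1.95))
V_stall = √1109 = 33.3 m/s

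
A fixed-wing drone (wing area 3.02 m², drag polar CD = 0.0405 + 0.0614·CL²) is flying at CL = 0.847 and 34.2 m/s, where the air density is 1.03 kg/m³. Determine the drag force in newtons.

D = 154 N

CD = 0.0405 + 0.0614 × 0.847² = 0.08455
D = ½ρv²S·CD = ½ × 1.03 × 34.2² × 3.02 × 0.08455 = 154 N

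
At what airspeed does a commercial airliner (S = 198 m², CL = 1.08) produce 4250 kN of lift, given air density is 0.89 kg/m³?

L = ½ρv²S·CL ⇒ v = √(2L/(ρ·S·CL))
v = √(2 × 4.25×10^6 / (0.89 × 198 × 1.08)) = √44660 = 211 m/s

v = 211 m/s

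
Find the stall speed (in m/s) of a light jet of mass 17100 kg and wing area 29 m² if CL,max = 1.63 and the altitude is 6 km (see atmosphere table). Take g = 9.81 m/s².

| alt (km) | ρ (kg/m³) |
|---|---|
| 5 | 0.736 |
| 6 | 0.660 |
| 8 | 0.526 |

At 6 km, from the table: ρ = 0.660 kg/m³.
Stall occurs when L = W at CL,max. W = mg = 17100 × 9.81 = 1.678×10^5 N.
From L = ½ρV²S·CL,max = W: V_stall = √(2W/(ρSCL,max)) = √(2·1.678×10^5/(0.66·29·1.63))
V_stall = √10750 = 104 m/s

V_stall = 104 m/s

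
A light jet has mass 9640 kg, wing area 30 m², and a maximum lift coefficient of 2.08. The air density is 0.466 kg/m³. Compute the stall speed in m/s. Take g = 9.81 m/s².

Stall occurs when L = W at CL,max. W = mg = 9640 × 9.81 = 94570 N.
V_stall = √(2W/(ρ·S·CL,max)) = √(2 × 94570 / (0.466 × 30 × 2.08))
V_stall = √6504 = 80.6 m/s

V_stall = 80.6 m/s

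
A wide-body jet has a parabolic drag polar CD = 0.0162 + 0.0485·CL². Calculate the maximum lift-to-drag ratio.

(L/D)max = 17.8

For CD = CD0 + K·CL², (L/D)max occurs at CL* = √(CD0/K) and equals 1/(2√(K·CD0)).
(L/D)max = 1/(2√(0.0485 × 0.0162)) = 1/(2 × 0.02803) = 17.8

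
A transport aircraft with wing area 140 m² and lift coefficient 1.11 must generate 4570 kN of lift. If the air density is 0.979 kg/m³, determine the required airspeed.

v = 245 m/s

L = ½ρv²S·CL ⇒ v = √(2L/(ρ·S·CL))
v = √(2 × 4.57×10^6 / (0.979 × 140 × 1.11)) = √60080 = 245 m/s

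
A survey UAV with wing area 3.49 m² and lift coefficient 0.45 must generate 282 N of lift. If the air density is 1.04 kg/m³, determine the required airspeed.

v = 18.6 m/s

L = ½ρv²S·CL ⇒ v = √(2L/(ρ·S·CL))
v = √(2 × 282 / (1.04 × 3.49 × 0.45)) = √345.3 = 18.6 m/s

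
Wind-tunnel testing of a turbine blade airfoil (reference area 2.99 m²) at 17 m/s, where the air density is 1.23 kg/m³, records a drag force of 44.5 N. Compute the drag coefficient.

CD = 0.0837

From D = ½ρv²S·CD, rearranging gives CD = 2D/(ρv²S).
CD = 2 × 44.5 / (1.23 × 17² × 2.99) = 0.0837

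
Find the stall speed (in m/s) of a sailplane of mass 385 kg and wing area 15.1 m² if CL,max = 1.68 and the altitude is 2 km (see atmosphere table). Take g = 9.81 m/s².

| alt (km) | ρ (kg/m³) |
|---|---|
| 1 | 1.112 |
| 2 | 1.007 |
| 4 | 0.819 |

V_stall = 17.2 m/s

At 2 km, from the table: ρ = 1.007 kg/m³.
Stall occurs when L = W at CL,max. W = mg = 385 × 9.81 = 3777 N.
From L = ½ρV²S·CL,max = W: V_stall = √(2W/(ρSCL,max)) = √(2·3777/(1.007·15.1·1.68))
V_stall = √295.7 = 17.2 m/s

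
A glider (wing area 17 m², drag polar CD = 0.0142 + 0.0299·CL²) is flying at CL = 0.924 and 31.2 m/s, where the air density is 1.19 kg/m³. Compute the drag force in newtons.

CD = 0.0142 + 0.0299 × 0.924² = 0.03973
D = ½ρv²S·CD = ½ × 1.19 × 31.2² × 17 × 0.03973 = 391 N

D = 391 N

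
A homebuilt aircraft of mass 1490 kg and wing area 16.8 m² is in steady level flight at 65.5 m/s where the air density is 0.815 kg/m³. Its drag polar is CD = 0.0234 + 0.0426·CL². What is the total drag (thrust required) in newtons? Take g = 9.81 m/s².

D = 997 N

Level flight ⇒ L = W = m·g = 1490 × 9.81 = 14617 N.
q = ½ρv² = ½ × 0.815 × 65.5² = 1748 Pa.
Required CL = L/(qS) = 14617/(1748·16.8) = 0.4977.
CD = 0.0234 + 0.0426 × 0.4977² = 0.03395.
D = q·S·CD = 1748 × 16.8 × 0.03395 = 997.2 N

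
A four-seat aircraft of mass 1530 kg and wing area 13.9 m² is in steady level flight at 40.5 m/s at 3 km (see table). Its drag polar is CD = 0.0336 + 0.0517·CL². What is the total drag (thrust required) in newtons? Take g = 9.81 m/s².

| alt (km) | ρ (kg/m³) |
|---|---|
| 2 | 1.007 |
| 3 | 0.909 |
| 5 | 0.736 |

At 3 km, from the table: ρ = 0.909 kg/m³.
In steady level flight, lift balances weight: W = mg = 1530 × 9.81 = 15009 N.
Dynamic pressure q = 0.5 × 0.909 × 40.5² = 745.5 Pa.
Required CL = L/(qS) = 15009/(745.5·13.9) = 1.448.
CD = 0.0336 + 0.0517 × 1.448² = 0.1421.
D = q·S·CD = 745.5 × 13.9 × 0.1421 = 1472 N

D = 1470 N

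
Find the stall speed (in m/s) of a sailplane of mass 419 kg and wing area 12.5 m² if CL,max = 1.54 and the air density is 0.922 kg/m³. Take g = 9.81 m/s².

V_stall = 21.5 m/s

Stall occurs when L = W at CL,max. W = mg = 419 × 9.81 = 4110 N.
From L = ½ρV²S·CL,max = W: V_stall = √(2W/(ρSCL,max)) = √(2·4110/(0.922·12.5·1.54))
V_stall = √463.2 = 21.5 m/s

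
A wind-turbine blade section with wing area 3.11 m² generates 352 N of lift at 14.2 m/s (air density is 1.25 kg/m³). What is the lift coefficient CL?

CL = 0.898

From L = ½ρv²S·CL, rearranging gives CL = 2L/(ρv²S).
CL = 2 × 352 / (1.25 × 14.2² × 3.11) = 0.898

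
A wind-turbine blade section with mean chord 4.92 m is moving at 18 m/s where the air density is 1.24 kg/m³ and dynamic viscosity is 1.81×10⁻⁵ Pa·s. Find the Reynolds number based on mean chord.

Re = 6.07×10^6

Re = ρ·v·c/μ = 1.24 × 18 × 4.92 / (1.81×10⁻⁵) = 6.07×10^6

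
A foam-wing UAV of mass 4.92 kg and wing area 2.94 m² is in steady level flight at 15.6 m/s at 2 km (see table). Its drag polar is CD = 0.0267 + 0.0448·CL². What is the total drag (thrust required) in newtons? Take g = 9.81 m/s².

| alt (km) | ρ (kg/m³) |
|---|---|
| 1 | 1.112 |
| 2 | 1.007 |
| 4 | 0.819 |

At 2 km, from the table: ρ = 1.007 kg/m³.
Weight W = mg = 4.92 × 9.81 = 48.265 N; in level flight L = W.
q = ½ρv² = ½ × 1.007 × 15.6² = 122.5 Pa.
CL = W/(q·S) = 48.265 / (122.5 × 2.94) = 0.134.
CD = 0.0267 + 0.0448 × 0.134² = 0.0275.
D = q·S·CD = 122.5 × 2.94 × 0.0275 = 9.908 N

D = 9.91 N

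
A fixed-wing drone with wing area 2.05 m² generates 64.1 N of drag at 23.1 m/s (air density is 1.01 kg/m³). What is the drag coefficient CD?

CD = 0.116

From D = ½ρv²S·CD, rearranging gives CD = 2D/(ρv²S).
CD = 2 × 64.1 / (1.01 × 23.1² × 2.05) = 0.116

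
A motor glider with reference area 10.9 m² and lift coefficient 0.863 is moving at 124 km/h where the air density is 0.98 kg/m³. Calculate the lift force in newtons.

Convert speed: v = 124 km/h ÷ 3.6 = 34.44 m/s.
L = ½ρv²S·CL = ½ × 0.98 × 34.44² × 10.9 × 0.863 = 5470 N ≈ 5.47 kN

L = 5470 N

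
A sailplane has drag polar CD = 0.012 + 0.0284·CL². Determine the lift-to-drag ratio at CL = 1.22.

CD = 0.012 + 0.0284 × 1.22² = 0.05427
L/D = CL/CD = 1.22 / 0.05427 = 22.5

L/D = 22.5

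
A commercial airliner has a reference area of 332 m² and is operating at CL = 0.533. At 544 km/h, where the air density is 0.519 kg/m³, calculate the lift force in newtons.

L = 1.05×10^6 N

Convert speed: v = 544 km/h ÷ 3.6 = 151.1 m/s.
L = ½ρv²S·CL = ½ × 0.519 × 151.1² × 332 × 0.533 = 1.05×10^6 N ≈ 1050 kN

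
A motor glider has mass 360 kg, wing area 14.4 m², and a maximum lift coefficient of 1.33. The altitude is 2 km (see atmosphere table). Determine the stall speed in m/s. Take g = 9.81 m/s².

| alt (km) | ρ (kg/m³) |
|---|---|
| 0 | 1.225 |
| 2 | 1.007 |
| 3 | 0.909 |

V_stall = 19.1 m/s

At 2 km, from the table: ρ = 1.007 kg/m³.
At stall, lift equals weight: L = W = m·g = 360 × 9.81 = 3532 N.
From L = ½ρV²S·CL,max = W: V_stall = √(2W/(ρSCL,max)) = √(2·3532/(1.007·14.4·1.33))
V_stall = √366.2 = 19.1 m/s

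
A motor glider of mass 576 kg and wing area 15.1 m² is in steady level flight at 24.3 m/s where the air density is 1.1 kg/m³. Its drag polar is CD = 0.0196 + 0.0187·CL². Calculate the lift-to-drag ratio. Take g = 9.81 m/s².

L/D = 25.9

Weight W = mg = 576 × 9.81 = 5650.6 N; in level flight L = W.
Dynamic pressure q = 0.5 × 1.1 × 24.3² = 324.8 Pa.
Required CL = L/(qS) = 5650.6/(324.8·15.1) = 1.152.
CD = 0.0196 + 0.0187 × 1.152² = 0.04443.
L/D = CL/CD = 1.152 / 0.04443 = 25.9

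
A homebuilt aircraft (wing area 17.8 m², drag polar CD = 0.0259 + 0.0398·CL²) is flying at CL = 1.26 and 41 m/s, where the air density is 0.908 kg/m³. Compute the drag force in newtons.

D = 1210 N

CD = 0.0259 + 0.0398 × 1.26² = 0.08909
D = ½ρv²S·CD = ½ × 0.908 × 41² × 17.8 × 0.08909 = 1210 N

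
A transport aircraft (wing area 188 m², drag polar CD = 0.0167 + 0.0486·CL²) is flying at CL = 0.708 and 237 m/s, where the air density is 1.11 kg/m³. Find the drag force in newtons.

D = 2.41×10^5 N

CD = 0.0167 + 0.0486 × 0.708² = 0.04106
D = ½ρv²S·CD = ½ × 1.11 × 237² × 188 × 0.04106 = 2.41×10^5 N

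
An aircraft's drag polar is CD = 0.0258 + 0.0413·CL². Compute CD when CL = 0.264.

CD = 0.0258 + 0.0413 × 0.264² = 0.0258 + 0.002878 = 0.0287

CD = 0.0287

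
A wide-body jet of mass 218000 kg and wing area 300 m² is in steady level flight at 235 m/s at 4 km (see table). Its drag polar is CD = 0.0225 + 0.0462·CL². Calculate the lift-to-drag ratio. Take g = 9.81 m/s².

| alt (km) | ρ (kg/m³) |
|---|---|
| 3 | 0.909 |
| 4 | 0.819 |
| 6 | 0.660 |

At 4 km, from the table: ρ = 0.819 kg/m³.
Weight W = mg = 218000 × 9.81 = 2.1386×10^6 N; in level flight L = W.
q = ½ρv² = ½ × 0.819 × 235² = 22610 Pa.
Required CL = L/(qS) = 2.1386×10^6/(22610·300) = 0.3152.
CD = 0.0225 + 0.0462 × 0.3152² = 0.02709.
L/D = CL/CD = 0.3152 / 0.02709 = 11.6

L/D = 11.6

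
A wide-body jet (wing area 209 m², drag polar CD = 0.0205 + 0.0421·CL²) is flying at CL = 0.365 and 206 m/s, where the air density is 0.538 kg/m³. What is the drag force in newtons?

CD = 0.0205 + 0.0421 × 0.365² = 0.02611
D = ½ρv²S·CD = ½ × 0.538 × 206² × 209 × 0.02611 = 62300 N

D = 62300 N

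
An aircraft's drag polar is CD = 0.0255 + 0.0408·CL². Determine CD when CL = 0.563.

CD = 0.0255 + 0.0408 × 0.563² = 0.0255 + 0.01293 = 0.0384

CD = 0.0384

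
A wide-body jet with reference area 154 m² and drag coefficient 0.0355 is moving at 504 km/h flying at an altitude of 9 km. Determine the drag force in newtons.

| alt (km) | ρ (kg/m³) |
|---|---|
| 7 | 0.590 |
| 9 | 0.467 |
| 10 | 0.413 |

At 9 km, from the table: ρ = 0.467 kg/m³.
Convert speed: v = 504 km/h ÷ 3.6 = 140 m/s.
D = ½ρv²S·CD = ½ × 0.467 × 140² × 154 × 0.0355 = 25000 N ≈ 25 kN

D = 25000 N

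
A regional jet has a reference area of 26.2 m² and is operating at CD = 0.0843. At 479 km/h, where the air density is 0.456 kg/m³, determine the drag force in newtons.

Convert speed: v = 479 km/h ÷ 3.6 = 133.1 m/s.
D = ½ρv²S·CD = ½ × 0.456 × 133.1² × 26.2 × 0.0843 = 8920 N ≈ 8.92 kN

D = 8920 N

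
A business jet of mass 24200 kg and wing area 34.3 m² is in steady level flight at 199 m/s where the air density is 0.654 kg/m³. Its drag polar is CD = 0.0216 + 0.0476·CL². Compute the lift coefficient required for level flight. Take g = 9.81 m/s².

CL = 0.534

Level flight ⇒ L = W = m·g = 24200 × 9.81 = 2.374×10^5 N.
q = ½ρv² = ½ × 0.654 × 199² = 12950 Pa.
CL = 2W/(ρv²S) = 2×2.374×10^5/(0.654×199²×34.3) = 0.5345.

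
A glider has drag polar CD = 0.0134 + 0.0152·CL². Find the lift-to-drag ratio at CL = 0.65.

CD = 0.0134 + 0.0152 × 0.65² = 0.01982
L/D = CL/CD = 0.65 / 0.01982 = 32.8

L/D = 32.8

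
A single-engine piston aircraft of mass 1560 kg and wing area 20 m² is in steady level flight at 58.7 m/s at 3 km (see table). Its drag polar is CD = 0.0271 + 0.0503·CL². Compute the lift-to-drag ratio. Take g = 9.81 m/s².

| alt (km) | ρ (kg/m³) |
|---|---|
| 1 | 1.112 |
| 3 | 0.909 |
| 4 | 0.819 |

At 3 km, from the table: ρ = 0.909 kg/m³.
In steady level flight, lift balances weight: W = mg = 1560 × 9.81 = 15304 N.
q = ½ρv² = ½ × 0.909 × 58.7² = 1566 Pa.
CL = 2W/(ρv²S) = 2×15304/(0.909×58.7²×20) = 0.4886.
CD = 0.0271 + 0.0503 × 0.4886² = 0.03911.
L/D = CL/CD = 0.4886 / 0.03911 = 12.5

L/D = 12.5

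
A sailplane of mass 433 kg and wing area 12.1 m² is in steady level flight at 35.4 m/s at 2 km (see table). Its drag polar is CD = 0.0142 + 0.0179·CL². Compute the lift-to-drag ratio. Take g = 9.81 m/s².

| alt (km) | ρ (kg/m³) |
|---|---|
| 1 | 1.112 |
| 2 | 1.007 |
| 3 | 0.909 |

At 2 km, from the table: ρ = 1.007 kg/m³.
Weight W = mg = 433 × 9.81 = 4247.7 N; in level flight L = W.
Dynamic pressure q = 0.5 × 1.007 × 35.4² = 631 Pa.
CL = 2W/(ρv²S) = 2×4247.7/(1.007×35.4²×12.1) = 0.5564.
CD = 0.0142 + 0.0179 × 0.5564² = 0.01974.
L/D = CL/CD = 0.5564 / 0.01974 = 28.2

L/D = 28.2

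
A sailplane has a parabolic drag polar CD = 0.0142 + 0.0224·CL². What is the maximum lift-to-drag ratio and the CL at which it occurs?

For CD = CD0 + K·CL², (L/D)max occurs at CL* = √(CD0/K) and equals 1/(2√(K·CD0)).
(L/D)max = 1/(2√(0.0224 × 0.0142)) = 1/(2 × 0.01783) = 28
CL* = √(0.0142/0.0224) = 0.796

(L/D)max = 28, at CL = 0.796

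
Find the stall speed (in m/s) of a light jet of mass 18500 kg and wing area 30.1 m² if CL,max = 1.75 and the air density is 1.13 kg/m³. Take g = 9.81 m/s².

V_stall = 78.1 m/s

Weight W = mg = 18500 × 9.81 = 1.815×10^5 N.
V_stall = √(2W/(ρ·S·CL,max)) = √(2 × 1.815×10^5 / (1.13 × 30.1 × 1.75))
V_stall = √6098 = 78.1 m/s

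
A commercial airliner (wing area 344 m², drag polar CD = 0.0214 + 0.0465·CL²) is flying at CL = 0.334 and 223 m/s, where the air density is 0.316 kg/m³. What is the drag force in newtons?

CD = 0.0214 + 0.0465 × 0.334² = 0.02659
D = ½ρv²S·CD = ½ × 0.316 × 223² × 344 × 0.02659 = 71900 N

D = 71900 N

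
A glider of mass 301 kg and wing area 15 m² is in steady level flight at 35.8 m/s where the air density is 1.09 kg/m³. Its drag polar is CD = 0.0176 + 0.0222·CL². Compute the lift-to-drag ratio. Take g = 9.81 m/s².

L/D = 14.6

In steady level flight, lift balances weight: W = mg = 301 × 9.81 = 2952.8 N.
Dynamic pressure q = 0.5 × 1.09 × 35.8² = 698.5 Pa.
CL = W/(q·S) = 2952.8 / (698.5 × 15) = 0.2818.
CD = 0.0176 + 0.0222 × 0.2818² = 0.01936.
L/D = CL/CD = 0.2818 / 0.01936 = 14.6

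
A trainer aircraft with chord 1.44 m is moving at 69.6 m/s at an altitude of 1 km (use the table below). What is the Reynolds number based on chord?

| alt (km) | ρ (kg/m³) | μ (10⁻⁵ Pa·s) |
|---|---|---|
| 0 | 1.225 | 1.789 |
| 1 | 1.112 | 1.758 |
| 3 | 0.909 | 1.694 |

At 1 km, from the table: ρ = 1.112 kg/m³, μ = 1.758×10⁻⁵ Pa·s.
Re = ρ·v·c/μ = 1.112 × 69.6 × 1.44 / (1.758×10⁻⁵) = 6.34×10^6

Re = 6.34×10^6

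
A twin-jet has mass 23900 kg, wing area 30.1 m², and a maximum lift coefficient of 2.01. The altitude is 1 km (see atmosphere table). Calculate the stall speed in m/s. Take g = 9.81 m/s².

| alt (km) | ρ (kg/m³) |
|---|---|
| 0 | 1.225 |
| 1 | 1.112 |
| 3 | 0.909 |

At 1 km, from the table: ρ = 1.112 kg/m³.
Weight W = mg = 23900 × 9.81 = 2.345×10^5 N.
From L = ½ρV²S·CL,max = W: V_stall = √(2W/(ρSCL,max)) = √(2·2.345×10^5/(1.112·30.1·2.01))
V_stall = √6970 = 83.5 m/s

V_stall = 83.5 m/s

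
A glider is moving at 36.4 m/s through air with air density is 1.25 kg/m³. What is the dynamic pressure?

q = 828 Pa

q = ½ρv² = ½ × 1.25 × 36.4² = 828 Pa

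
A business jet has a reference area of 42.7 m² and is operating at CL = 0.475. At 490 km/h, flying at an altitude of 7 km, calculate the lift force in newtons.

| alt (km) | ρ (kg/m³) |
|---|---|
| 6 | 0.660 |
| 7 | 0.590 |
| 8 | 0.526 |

At 7 km, from the table: ρ = 0.590 kg/m³.
Convert speed: v = 490 km/h ÷ 3.6 = 136.1 m/s.
Dynamic pressure q = ½ρv² = ½ × 0.59 × 136.1² = 5465 Pa.
L = q·S·CL = 5465 × 42.7 × 0.475 = 1.11×10^5 N ≈ 111 kN

L = 1.11×10^5 N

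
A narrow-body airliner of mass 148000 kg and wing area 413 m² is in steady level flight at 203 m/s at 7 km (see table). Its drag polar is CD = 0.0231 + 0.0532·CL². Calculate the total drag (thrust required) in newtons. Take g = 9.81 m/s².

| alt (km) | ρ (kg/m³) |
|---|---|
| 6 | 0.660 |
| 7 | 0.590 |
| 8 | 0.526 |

At 7 km, from the table: ρ = 0.590 kg/m³.
In steady level flight, lift balances weight: W = mg = 148000 × 9.81 = 1.4519×10^6 N.
q = ½ρv² = ½ × 0.59 × 203² = 12160 Pa.
CL = W/(q·S) = 1.4519×10^6 / (12160 × 413) = 0.2892.
CD = 0.0231 + 0.0532 × 0.2892² = 0.02755.
D = q·S·CD = 12160 × 413 × 0.02755 = 1.383×10^5 N

D = 1.38×10^5 N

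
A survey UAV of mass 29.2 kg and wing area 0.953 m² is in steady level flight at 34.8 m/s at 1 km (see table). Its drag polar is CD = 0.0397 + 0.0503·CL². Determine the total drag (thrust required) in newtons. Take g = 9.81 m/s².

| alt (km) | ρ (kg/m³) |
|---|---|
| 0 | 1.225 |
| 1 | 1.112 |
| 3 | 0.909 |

At 1 km, from the table: ρ = 1.112 kg/m³.
Level flight ⇒ L = W = m·g = 29.2 × 9.81 = 286.45 N.
Dynamic pressure q = 0.5 × 1.112 × 34.8² = 673.3 Pa.
CL = 2W/(ρv²S) = 2×286.45/(1.112×34.8²×0.953) = 0.4464.
CD = 0.0397 + 0.0503 × 0.4464² = 0.04972.
D = q·S·CD = 673.3 × 0.953 × 0.04972 = 31.91 N

D = 31.9 N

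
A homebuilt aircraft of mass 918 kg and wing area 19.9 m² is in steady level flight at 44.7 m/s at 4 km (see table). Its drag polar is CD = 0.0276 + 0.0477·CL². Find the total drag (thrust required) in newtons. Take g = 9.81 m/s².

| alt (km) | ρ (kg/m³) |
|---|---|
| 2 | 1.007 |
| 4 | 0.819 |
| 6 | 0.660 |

D = 687 N

At 4 km, from the table: ρ = 0.819 kg/m³.
Weight W = mg = 918 × 9.81 = 9005.6 N; in level flight L = W.
Dynamic pressure q = 0.5 × 0.819 × 44.7² = 818.2 Pa.
CL = 2W/(ρv²S) = 2×9005.6/(0.819×44.7²×19.9) = 0.5531.
CD = 0.0276 + 0.0477 × 0.5531² = 0.04219.
D = q·S·CD = 818.2 × 19.9 × 0.04219 = 687 N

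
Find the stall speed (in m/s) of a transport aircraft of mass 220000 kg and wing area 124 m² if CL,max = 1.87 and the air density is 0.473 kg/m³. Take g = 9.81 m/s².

Weight W = mg = 220000 × 9.81 = 2.158×10^6 N.
From L = ½ρV²S·CL,max = W: V_stall = √(2W/(ρSCL,max)) = √(2·2.158×10^6/(0.473·124·1.87))
V_stall = √39350 = 198 m/s

V_stall = 198 m/s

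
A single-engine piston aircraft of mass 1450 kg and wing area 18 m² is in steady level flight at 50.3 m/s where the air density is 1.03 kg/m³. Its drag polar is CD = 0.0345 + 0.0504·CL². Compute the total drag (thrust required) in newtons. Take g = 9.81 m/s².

D = 1240 N

Weight W = mg = 1450 × 9.81 = 14224 N; in level flight L = W.
q = ½ρv² = ½ × 1.03 × 50.3² = 1303 Pa.
Required CL = L/(qS) = 14224/(1303·18) = 0.6065.
CD = 0.0345 + 0.0504 × 0.6065² = 0.05304.
D = q·S·CD = 1303 × 18 × 0.05304 = 1244 N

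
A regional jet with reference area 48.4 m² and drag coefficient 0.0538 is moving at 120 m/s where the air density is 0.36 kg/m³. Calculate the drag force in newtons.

D = ½ρv²S·CD = ½ × 0.36 × 120² × 48.4 × 0.0538 = 6750 N ≈ 6.75 kN

D = 6750 N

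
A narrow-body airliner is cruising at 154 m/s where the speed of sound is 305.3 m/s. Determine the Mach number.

M = 0.504

M = v/a = 154 / 305.3 = 0.504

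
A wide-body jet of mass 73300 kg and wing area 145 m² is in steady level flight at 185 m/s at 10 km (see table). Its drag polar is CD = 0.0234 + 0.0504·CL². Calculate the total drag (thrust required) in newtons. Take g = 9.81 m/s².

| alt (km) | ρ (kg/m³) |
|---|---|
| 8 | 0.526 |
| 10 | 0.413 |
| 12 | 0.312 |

At 10 km, from the table: ρ = 0.413 kg/m³.
Level flight ⇒ L = W = m·g = 73300 × 9.81 = 7.1907×10^5 N.
q = ½ρv² = ½ × 0.413 × 185² = 7067 Pa.
CL = W/(q·S) = 7.1907×10^5 / (7067 × 145) = 0.7017.
CD = 0.0234 + 0.0504 × 0.7017² = 0.04821.
D = q·S·CD = 7067 × 145 × 0.04821 = 49410 N

D = 49400 N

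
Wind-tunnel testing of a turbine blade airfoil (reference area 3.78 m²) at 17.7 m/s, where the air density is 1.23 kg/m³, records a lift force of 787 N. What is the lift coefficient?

From L = ½ρv²S·CL, rearranging gives CL = 2L/(ρv²S).
CL = 2 × 787 / (1.23 × 17.7² × 3.78) = 1.08

CL = 1.08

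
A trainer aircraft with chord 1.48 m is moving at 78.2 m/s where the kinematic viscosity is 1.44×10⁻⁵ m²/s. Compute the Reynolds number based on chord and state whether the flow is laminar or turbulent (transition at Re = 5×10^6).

Re = 8.04×10^6 (turbulent)

Re = v·c/ν = 78.2 × 1.48 / (1.44×10⁻⁵) = 8.04×10^6
Since 8.04×10^6 > 5×10^6, the flow is turbulent.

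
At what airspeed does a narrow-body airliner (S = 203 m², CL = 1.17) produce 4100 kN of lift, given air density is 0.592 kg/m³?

L = ½ρv²S·CL ⇒ v = √(2L/(ρ·S·CL))
v = √(2 × 4.1×10^6 / (0.592 × 203 × 1.17)) = √58320 = 241 m/s

v = 241 m/s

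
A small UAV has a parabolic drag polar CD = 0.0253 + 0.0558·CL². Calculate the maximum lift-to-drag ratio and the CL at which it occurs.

(L/D)max = 13.3, at CL = 0.673

For CD = CD0 + K·CL², (L/D)max occurs at CL* = √(CD0/K) and equals 1/(2√(K·CD0)).
(L/D)max = 1/(2√(0.0558 × 0.0253)) = 1/(2 × 0.03757) = 13.3
CL* = √(0.0253/0.0558) = 0.673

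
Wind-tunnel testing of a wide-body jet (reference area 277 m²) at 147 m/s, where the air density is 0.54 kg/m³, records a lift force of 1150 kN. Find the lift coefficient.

CL = 0.712

From L = ½ρv²S·CL, rearranging gives CL = 2L/(ρv²S).
CL = 2 × 1.15×10^6 / (0.54 × 147² × 277) = 0.712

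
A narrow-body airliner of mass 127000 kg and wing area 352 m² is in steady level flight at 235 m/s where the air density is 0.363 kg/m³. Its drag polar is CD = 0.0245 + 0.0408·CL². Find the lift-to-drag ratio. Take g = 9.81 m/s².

L/D = 11.9

Weight W = mg = 127000 × 9.81 = 1.2459×10^6 N; in level flight L = W.
Dynamic pressure q = 0.5 × 0.363 × 235² = 10020 Pa.
Required CL = L/(qS) = 1.2459×10^6/(10020·352) = 0.3531.
CD = 0.0245 + 0.0408 × 0.3531² = 0.02959.
L/D = CL/CD = 0.3531 / 0.02959 = 11.9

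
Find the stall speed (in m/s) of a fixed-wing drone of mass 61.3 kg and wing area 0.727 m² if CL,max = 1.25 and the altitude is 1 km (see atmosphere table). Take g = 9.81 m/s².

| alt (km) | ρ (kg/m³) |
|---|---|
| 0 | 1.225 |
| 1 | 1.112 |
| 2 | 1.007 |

At 1 km, from the table: ρ = 1.112 kg/m³.
Stall occurs when L = W at CL,max. W = mg = 61.3 × 9.81 = 601.4 N.
V_stall = √(2W/(ρ·S·CL,max)) = √(2 × 601.4 / (1.112 × 0.727 × 1.25))
V_stall = √1190 = 34.5 m/s

V_stall = 34.5 m/s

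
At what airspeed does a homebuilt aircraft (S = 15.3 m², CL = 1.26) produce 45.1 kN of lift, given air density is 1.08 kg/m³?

v = 65.8 m/s

L = ½ρv²S·CL ⇒ v = √(2L/(ρ·S·CL))
v = √(2 × 45100 / (1.08 × 15.3 × 1.26)) = √4332 = 65.8 m/s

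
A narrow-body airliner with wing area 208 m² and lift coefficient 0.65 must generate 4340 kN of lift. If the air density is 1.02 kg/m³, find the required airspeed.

v = 251 m/s

L = ½ρv²S·CL ⇒ v = √(2L/(ρ·S·CL))
v = √(2 × 4.34×10^6 / (1.02 × 208 × 0.65)) = √62940 = 251 m/s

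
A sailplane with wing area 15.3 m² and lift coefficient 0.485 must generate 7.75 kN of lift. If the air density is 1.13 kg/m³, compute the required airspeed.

v = 43 m/s

L = ½ρv²S·CL ⇒ v = √(2L/(ρ·S·CL))
v = √(2 × 7750 / (1.13 × 15.3 × 0.485)) = √1849 = 43 m/s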